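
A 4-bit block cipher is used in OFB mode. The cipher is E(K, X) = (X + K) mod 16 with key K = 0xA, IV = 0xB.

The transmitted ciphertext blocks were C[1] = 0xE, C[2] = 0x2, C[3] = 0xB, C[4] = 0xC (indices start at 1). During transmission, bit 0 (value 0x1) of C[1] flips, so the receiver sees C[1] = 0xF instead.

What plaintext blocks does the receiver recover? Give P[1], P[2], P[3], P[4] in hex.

OFB decryption: S_i = E(K, S_{i−1}) with S_{0} = IV; P_i = C_i ⊕ S_i.
Only C[1] changed, to 0xF. In OFB, a change in C_i flips the same bit in P_i only; the keystream is unaffected. Decrypting the received ciphertext:
P[1]: S = E(K, 0xB) = 0x5; 0xF ⊕ 0x5 = 0xA.
P[2]: S = E(K, 0x5) = 0xF; 0x2 ⊕ 0xF = 0xD.
P[3]: S = E(K, 0xF) = 0x9; 0xB ⊕ 0x9 = 0x2.
P[4]: S = E(K, 0x9) = 0x3; 0xC ⊕ 0x3 = 0xF.
Blocks that differ from the original plaintext: P[1].

P[1] = 0xA, P[2] = 0xD, P[3] = 0x2, P[4] = 0xF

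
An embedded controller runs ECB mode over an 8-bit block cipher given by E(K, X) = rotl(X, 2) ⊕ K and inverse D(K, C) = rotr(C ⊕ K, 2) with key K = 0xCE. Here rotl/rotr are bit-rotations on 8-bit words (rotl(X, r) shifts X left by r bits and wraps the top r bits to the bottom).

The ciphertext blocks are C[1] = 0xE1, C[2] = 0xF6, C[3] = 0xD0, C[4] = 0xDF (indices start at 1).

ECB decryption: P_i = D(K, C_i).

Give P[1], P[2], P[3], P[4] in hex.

P[1]: D(K, 0xE1) = 0xCB.
P[2]: D(K, 0xF6) = 0x0E.
P[3]: D(K, 0xD0) = 0x87.
P[4]: D(K, 0xDF) = 0x44.

P[1] = 0xCB, P[2] = 0x0E, P[3] = 0x87, P[4] = 0x44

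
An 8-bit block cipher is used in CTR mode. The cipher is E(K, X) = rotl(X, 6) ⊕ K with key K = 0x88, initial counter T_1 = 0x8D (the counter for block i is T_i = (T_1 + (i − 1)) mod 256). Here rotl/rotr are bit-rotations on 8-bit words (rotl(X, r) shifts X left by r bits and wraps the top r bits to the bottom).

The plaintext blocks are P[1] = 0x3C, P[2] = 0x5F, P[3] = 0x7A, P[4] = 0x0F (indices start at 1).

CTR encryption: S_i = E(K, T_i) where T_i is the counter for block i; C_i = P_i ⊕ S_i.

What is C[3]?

C[3] = 0x11

C[1]: T = 0x8D, S = E(K, T) = 0xEB; 0x3C ⊕ 0xEB = 0xD7.
C[2]: T = 0x8E, S = E(K, T) = 0x2B; 0x5F ⊕ 0x2B = 0x74.
C[3]: T = 0x8F, S = E(K, T) = 0x6B; 0x7A ⊕ 0x6B = 0x11.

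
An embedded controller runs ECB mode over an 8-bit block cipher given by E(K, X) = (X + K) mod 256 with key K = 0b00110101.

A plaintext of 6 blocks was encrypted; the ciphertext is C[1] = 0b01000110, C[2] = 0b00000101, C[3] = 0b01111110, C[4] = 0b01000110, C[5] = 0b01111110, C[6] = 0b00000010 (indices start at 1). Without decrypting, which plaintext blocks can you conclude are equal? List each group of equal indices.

P[1] = P[4]; P[3] = P[5]

ECB encrypts each block independently with the same key, so equal ciphertext blocks imply equal plaintext blocks.
C[1] = C[4] = 0b01000110, so P[1] = P[4].
C[3] = C[5] = 0b01111110, so P[3] = P[5].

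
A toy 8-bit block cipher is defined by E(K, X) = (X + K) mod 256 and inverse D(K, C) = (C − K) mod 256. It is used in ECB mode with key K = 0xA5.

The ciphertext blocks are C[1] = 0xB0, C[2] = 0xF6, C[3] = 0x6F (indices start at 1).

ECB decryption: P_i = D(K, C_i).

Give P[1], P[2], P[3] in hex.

P[1] = 0x0B, P[2] = 0x51, P[3] = 0xCA

P[1]: D(K, 0xB0) = 0x0B.
P[2]: D(K, 0xF6) = 0x51.
P[3]: D(K, 0x6F) = 0xCA.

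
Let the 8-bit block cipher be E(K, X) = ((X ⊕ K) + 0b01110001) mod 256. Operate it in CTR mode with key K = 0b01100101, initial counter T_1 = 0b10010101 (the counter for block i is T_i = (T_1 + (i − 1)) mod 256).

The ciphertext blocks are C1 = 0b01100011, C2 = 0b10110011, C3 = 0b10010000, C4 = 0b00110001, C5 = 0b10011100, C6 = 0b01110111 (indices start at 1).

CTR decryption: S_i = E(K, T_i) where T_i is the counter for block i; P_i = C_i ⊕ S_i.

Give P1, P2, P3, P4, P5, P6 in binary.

P1 = 0b00000010, P2 = 0b11010111, P3 = 0b11110011, P4 = 0b01011111, P5 = 0b11110001, P6 = 0b00000111

P1: T = 0b10010101, S = E(K, T) = 0b01100001; 0b01100011 ⊕ 0b01100001 = 0b00000010.
P2: T = 0b10010110, S = E(K, T) = 0b01100100; 0b10110011 ⊕ 0b01100100 = 0b11010111.
P3: T = 0b10010111, S = E(K, T) = 0b01100011; 0b10010000 ⊕ 0b01100011 = 0b11110011.
P4: T = 0b10011000, S = E(K, T) = 0b01101110; 0b00110001 ⊕ 0b01101110 = 0b01011111.
P5: T = 0b10011001, S = E(K, T) = 0b01101101; 0b10011100 ⊕ 0b01101101 = 0b11110001.
P6: T = 0b10011010, S = E(K, T) = 0b01110000; 0b01110111 ⊕ 0b01110000 = 0b00000111.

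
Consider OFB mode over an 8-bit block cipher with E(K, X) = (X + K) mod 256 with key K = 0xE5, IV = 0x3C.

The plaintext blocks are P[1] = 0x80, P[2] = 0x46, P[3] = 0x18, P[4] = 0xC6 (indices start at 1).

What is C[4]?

OFB encryption: S_i = E(K, S_{i−1}) with S_{0} = IV; C_i = P_i ⊕ S_i.
C[1]: S = E(K, 0x3C) = 0x21; 0x80 ⊕ 0x21 = 0xA1.
C[2]: S = E(K, 0x21) = 0x06; 0x46 ⊕ 0x06 = 0x40.
C[3]: S = E(K, 0x06) = 0xEB; 0x18 ⊕ 0xEB = 0xF3.
C[4]: S = E(K, 0xEB) = 0xD0; 0xC6 ⊕ 0xD0 = 0x16.

C[4] = 0x16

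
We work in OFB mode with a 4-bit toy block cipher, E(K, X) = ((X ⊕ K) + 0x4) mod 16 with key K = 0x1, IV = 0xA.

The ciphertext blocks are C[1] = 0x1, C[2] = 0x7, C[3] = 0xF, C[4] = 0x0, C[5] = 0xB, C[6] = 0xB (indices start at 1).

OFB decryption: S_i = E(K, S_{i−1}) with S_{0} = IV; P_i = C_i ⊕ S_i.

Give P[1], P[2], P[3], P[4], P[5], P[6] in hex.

P[1] = 0xE, P[2] = 0x5, P[3] = 0x8, P[4] = 0xA, P[5] = 0x4, P[6] = 0x9

P[1]: S = E(K, 0xA) = 0xF; 0x1 ⊕ 0xF = 0xE.
P[2]: S = E(K, 0xF) = 0x2; 0x7 ⊕ 0x2 = 0x5.
P[3]: S = E(K, 0x2) = 0x7; 0xF ⊕ 0x7 = 0x8.
P[4]: S = E(K, 0x7) = 0xA; 0x0 ⊕ 0xA = 0xA.
P[5]: S = E(K, 0xA) = 0xF; 0xB ⊕ 0xF = 0x4.
P[6]: S = E(K, 0xF) = 0x2; 0xB ⊕ 0x2 = 0x9.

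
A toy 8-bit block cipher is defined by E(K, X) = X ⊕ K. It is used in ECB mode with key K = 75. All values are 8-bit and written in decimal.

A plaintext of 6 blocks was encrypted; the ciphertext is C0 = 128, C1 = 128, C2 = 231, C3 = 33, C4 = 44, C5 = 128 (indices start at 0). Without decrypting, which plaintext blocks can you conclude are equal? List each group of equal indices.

P0 = P1 = P5

ECB encrypts each block independently with the same key, so equal ciphertext blocks imply equal plaintext blocks.
C0 = C1 = C5 = 128, so P0 = P1 = P5.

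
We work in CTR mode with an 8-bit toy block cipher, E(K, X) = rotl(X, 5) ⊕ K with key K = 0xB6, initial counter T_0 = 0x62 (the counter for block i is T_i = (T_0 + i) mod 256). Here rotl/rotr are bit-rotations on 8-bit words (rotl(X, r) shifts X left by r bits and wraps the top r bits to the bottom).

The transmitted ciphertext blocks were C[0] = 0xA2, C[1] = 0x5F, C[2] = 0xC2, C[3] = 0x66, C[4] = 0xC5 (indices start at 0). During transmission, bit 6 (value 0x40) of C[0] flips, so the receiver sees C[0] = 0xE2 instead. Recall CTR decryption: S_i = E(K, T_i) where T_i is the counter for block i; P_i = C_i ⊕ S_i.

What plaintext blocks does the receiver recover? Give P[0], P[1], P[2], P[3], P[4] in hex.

Only C[0] changed, to 0xE2. In CTR, a change in C_i flips the same bit in P_i only; the keystream is unaffected. Decrypting the received ciphertext:
P[0]: T = 0x62, S = E(K, T) = 0xFA; 0xE2 ⊕ 0xFA = 0x18.
P[1]: T = 0x63, S = E(K, T) = 0xDA; 0x5F ⊕ 0xDA = 0x85.
P[2]: T = 0x64, S = E(K, T) = 0x3A; 0xC2 ⊕ 0x3A = 0xF8.
P[3]: T = 0x65, S = E(K, T) = 0x1A; 0x66 ⊕ 0x1A = 0x7C.
P[4]: T = 0x66, S = E(K, T) = 0x7A; 0xC5 ⊕ 0x7A = 0xBF.
Blocks that differ from the original plaintext: P[0].

P[0] = 0x18, P[1] = 0x85, P[2] = 0xF8, P[3] = 0x7C, P[4] = 0xBF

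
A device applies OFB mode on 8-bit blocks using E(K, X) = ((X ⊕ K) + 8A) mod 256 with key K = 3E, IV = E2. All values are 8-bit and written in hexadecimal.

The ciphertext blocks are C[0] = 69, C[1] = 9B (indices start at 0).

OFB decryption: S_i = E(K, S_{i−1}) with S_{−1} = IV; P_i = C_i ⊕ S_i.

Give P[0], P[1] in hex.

P[0]: S = E(K, E2) = 66; 69 ⊕ 66 = 0F.
P[1]: S = E(K, 66) = E2; 9B ⊕ E2 = 79.

P[0] = 0F, P[1] = 79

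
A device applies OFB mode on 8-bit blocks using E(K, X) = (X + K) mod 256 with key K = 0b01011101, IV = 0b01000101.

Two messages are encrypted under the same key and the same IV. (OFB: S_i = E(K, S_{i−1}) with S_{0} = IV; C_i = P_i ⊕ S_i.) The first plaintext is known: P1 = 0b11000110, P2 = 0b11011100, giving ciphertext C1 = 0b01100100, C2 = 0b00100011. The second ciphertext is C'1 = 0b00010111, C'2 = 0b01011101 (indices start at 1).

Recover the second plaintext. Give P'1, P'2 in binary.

P'1 = 0b10110101, P'2 = 0b10100010

In OFB with a reused IV, both messages share the same keystream S_i, so C_i ⊕ C'_i = P_i ⊕ P'_i and thus P'_i = P_i ⊕ C_i ⊕ C'_i.
P'1: 0b11000110 ⊕ 0b01100100 ⊕ 0b00010111 = 0b10110101.
P'2: 0b11011100 ⊕ 0b00100011 ⊕ 0b01011101 = 0b10100010.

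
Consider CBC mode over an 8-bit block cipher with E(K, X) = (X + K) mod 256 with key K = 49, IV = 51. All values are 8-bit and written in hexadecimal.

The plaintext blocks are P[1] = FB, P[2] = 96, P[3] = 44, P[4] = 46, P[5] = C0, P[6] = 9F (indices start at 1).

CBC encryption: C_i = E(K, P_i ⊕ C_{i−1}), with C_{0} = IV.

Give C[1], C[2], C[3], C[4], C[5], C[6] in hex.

C[1]: P[1] ⊕ 51 = AA; E(K, AA) = F3.
C[2]: P[2] ⊕ F3 = 65; E(K, 65) = AE.
C[3]: P[3] ⊕ AE = EA; E(K, EA) = 33.
C[4]: P[4] ⊕ 33 = 75; E(K, 75) = BE.
C[5]: P[5] ⊕ BE = 7E; E(K, 7E) = C7.
C[6]: P[6] ⊕ C7 = 58; E(K, 58) = A1.

C[1] = F3, C[2] = AE, C[3] = 33, C[4] = BE, C[5] = C7, C[6] = A1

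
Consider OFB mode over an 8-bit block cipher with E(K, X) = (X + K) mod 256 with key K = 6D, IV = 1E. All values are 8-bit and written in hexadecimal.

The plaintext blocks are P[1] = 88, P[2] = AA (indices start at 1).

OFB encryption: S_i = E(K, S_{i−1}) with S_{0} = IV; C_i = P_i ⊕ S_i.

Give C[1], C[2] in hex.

C[1]: S = E(K, 1E) = 8B; 88 ⊕ 8B = 03.
C[2]: S = E(K, 8B) = F8; AA ⊕ F8 = 52.

C[1] = 03, C[2] = 52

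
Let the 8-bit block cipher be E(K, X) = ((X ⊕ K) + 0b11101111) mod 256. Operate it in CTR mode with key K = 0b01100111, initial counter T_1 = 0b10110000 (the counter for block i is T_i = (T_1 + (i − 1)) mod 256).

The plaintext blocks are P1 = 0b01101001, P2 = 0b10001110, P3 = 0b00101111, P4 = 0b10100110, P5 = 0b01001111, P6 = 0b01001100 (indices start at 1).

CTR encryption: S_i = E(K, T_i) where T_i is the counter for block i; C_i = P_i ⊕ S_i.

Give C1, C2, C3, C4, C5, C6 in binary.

C1 = 0b10101111, C2 = 0b01001011, C3 = 0b11101011, C4 = 0b01100101, C5 = 0b10001101, C6 = 0b10001101

C1: T = 0b10110000, S = E(K, T) = 0b11000110; 0b01101001 ⊕ 0b11000110 = 0b10101111.
C2: T = 0b10110001, S = E(K, T) = 0b11000101; 0b10001110 ⊕ 0b11000101 = 0b01001011.
C3: T = 0b10110010, S = E(K, T) = 0b11000100; 0b00101111 ⊕ 0b11000100 = 0b11101011.
C4: T = 0b10110011, S = E(K, T) = 0b11000011; 0b10100110 ⊕ 0b11000011 = 0b01100101.
C5: T = 0b10110100, S = E(K, T) = 0b11000010; 0b01001111 ⊕ 0b11000010 = 0b10001101.
C6: T = 0b10110101, S = E(K, T) = 0b11000001; 0b01001100 ⊕ 0b11000001 = 0b10001101.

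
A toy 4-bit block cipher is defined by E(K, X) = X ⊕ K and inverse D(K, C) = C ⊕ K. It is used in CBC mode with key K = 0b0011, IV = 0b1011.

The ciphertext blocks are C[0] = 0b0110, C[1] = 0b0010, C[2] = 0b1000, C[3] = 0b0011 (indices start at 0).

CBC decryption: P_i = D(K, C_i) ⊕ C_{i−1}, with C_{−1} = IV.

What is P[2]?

P[2]: D(K, 0b1000) = 0b1011; 0b1011 ⊕ 0b0010 = 0b1001.

P[2] = 0b1001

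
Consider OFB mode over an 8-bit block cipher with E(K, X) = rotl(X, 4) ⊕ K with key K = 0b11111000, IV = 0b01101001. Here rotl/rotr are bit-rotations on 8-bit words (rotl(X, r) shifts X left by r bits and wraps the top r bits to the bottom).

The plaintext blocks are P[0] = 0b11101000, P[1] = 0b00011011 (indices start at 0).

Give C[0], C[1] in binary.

OFB encryption: S_i = E(K, S_{i−1}) with S_{−1} = IV; C_i = P_i ⊕ S_i.
C[0]: S = E(K, 0b01101001) = 0b01101110; 0b11101000 ⊕ 0b01101110 = 0b10000110.
C[1]: S = E(K, 0b01101110) = 0b00011110; 0b00011011 ⊕ 0b00011110 = 0b00000101.

C[0] = 0b10000110, C[1] = 0b00000101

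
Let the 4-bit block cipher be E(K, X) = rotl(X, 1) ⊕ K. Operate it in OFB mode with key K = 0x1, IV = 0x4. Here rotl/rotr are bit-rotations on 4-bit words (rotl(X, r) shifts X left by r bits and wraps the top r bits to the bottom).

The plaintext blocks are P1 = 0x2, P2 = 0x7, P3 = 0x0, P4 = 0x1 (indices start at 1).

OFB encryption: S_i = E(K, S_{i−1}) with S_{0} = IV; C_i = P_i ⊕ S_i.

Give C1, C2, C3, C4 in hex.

C1 = 0xB, C2 = 0x5, C3 = 0x5, C4 = 0xA

C1: S = E(K, 0x4) = 0x9; 0x2 ⊕ 0x9 = 0xB.
C2: S = E(K, 0x9) = 0x2; 0x7 ⊕ 0x2 = 0x5.
C3: S = E(K, 0x2) = 0x5; 0x0 ⊕ 0x5 = 0x5.
C4: S = E(K, 0x5) = 0xB; 0x1 ⊕ 0xB = 0xA.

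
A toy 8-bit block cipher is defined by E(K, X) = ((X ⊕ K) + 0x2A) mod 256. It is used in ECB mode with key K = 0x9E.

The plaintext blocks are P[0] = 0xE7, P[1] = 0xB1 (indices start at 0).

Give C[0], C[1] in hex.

C[0] = 0xA3, C[1] = 0x59

ECB encryption: C_i = E(K, P_i).
C[0]: E(K, 0xE7) = 0xA3.
C[1]: E(K, 0xB1) = 0x59.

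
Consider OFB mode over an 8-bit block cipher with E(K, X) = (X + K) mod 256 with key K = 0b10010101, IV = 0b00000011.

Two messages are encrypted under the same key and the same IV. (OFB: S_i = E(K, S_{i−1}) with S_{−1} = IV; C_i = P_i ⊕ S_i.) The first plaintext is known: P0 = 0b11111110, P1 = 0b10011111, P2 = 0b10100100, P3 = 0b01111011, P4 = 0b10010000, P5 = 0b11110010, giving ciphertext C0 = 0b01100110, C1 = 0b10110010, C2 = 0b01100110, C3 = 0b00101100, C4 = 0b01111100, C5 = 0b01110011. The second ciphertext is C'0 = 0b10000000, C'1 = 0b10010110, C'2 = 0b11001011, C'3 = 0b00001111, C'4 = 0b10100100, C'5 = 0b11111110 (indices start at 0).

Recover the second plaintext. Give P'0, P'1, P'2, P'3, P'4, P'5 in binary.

P'0 = 0b00011000, P'1 = 0b10111011, P'2 = 0b00001001, P'3 = 0b01011000, P'4 = 0b01001000, P'5 = 0b01111111

In OFB with a reused IV, both messages share the same keystream S_i, so C_i ⊕ C'_i = P_i ⊕ P'_i and thus P'_i = P_i ⊕ C_i ⊕ C'_i.
P'0: 0b11111110 ⊕ 0b01100110 ⊕ 0b10000000 = 0b00011000.
P'1: 0b10011111 ⊕ 0b10110010 ⊕ 0b10010110 = 0b10111011.
P'2: 0b10100100 ⊕ 0b01100110 ⊕ 0b11001011 = 0b00001001.
P'3: 0b01111011 ⊕ 0b00101100 ⊕ 0b00001111 = 0b01011000.
P'4: 0b10010000 ⊕ 0b01111100 ⊕ 0b10100100 = 0b01001000.
P'5: 0b11110010 ⊕ 0b01110011 ⊕ 0b11111110 = 0b01111111.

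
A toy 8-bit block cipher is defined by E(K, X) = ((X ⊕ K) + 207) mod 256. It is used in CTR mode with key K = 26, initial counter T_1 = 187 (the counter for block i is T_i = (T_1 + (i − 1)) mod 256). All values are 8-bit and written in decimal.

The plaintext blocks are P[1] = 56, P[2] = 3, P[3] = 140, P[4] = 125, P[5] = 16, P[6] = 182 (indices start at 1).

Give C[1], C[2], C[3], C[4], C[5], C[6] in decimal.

CTR encryption: S_i = E(K, T_i) where T_i is the counter for block i; C_i = P_i ⊕ S_i.
C[1]: T = 187, S = E(K, T) = 112; 56 ⊕ 112 = 72.
C[2]: T = 188, S = E(K, T) = 117; 3 ⊕ 117 = 118.
C[3]: T = 189, S = E(K, T) = 118; 140 ⊕ 118 = 250.
C[4]: T = 190, S = E(K, T) = 115; 125 ⊕ 115 = 14.
C[5]: T = 191, S = E(K, T) = 116; 16 ⊕ 116 = 100.
C[6]: T = 192, S = E(K, T) = 169; 182 ⊕ 169 = 31.

C[1] = 72, C[2] = 118, C[3] = 250, C[4] = 14, C[5] = 100, C[6] = 31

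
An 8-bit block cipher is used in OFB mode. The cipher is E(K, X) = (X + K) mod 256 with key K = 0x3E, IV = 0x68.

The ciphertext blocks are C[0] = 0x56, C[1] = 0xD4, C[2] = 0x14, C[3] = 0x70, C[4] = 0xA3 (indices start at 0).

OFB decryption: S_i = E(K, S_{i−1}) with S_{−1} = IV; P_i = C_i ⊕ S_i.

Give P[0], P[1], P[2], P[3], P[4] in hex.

P[0]: S = E(K, 0x68) = 0xA6; 0x56 ⊕ 0xA6 = 0xF0.
P[1]: S = E(K, 0xA6) = 0xE4; 0xD4 ⊕ 0xE4 = 0x30.
P[2]: S = E(K, 0xE4) = 0x22; 0x14 ⊕ 0x22 = 0x36.
P[3]: S = E(K, 0x22) = 0x60; 0x70 ⊕ 0x60 = 0x10.
P[4]: S = E(K, 0x60) = 0x9E; 0xA3 ⊕ 0x9E = 0x3D.

P[0] = 0xF0, P[1] = 0x30, P[2] = 0x36, P[3] = 0x10, P[4] = 0x3D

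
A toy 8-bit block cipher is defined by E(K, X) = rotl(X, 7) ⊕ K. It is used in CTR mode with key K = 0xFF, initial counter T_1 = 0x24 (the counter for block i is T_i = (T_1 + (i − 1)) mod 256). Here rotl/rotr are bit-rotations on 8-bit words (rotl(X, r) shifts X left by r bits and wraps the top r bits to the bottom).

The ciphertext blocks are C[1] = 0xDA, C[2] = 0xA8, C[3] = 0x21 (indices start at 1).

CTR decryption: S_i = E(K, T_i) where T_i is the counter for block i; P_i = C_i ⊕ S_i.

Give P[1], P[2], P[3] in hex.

P[1] = 0x37, P[2] = 0xC5, P[3] = 0xCD

P[1]: T = 0x24, S = E(K, T) = 0xED; 0xDA ⊕ 0xED = 0x37.
P[2]: T = 0x25, S = E(K, T) = 0x6D; 0xA8 ⊕ 0x6D = 0xC5.
P[3]: T = 0x26, S = E(K, T) = 0xEC; 0x21 ⊕ 0xEC = 0xCD.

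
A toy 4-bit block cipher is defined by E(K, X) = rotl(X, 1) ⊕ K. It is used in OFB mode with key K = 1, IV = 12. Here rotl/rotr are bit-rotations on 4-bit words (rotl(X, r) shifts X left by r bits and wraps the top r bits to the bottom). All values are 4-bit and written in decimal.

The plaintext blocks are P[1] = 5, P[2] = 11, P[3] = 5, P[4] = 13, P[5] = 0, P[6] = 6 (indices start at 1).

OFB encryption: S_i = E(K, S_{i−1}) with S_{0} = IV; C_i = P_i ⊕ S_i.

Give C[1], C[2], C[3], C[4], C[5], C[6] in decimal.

C[1] = 13, C[2] = 11, C[3] = 4, C[4] = 14, C[5] = 7, C[6] = 9

C[1]: S = E(K, 12) = 8; 5 ⊕ 8 = 13.
C[2]: S = E(K, 8) = 0; 11 ⊕ 0 = 11.
C[3]: S = E(K, 0) = 1; 5 ⊕ 1 = 4.
C[4]: S = E(K, 1) = 3; 13 ⊕ 3 = 14.
C[5]: S = E(K, 3) = 7; 0 ⊕ 7 = 7.
C[6]: S = E(K, 7) = 15; 6 ⊕ 15 = 9.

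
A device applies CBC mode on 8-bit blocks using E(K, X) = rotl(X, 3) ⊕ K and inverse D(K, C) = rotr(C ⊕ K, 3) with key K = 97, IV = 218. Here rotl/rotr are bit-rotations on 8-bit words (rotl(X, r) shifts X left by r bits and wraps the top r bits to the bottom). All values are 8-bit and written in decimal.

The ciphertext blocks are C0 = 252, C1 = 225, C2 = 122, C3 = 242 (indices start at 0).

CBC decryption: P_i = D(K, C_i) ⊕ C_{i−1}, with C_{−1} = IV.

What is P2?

P2 = 130

P2: D(K, 122) = 99; 99 ⊕ 225 = 130.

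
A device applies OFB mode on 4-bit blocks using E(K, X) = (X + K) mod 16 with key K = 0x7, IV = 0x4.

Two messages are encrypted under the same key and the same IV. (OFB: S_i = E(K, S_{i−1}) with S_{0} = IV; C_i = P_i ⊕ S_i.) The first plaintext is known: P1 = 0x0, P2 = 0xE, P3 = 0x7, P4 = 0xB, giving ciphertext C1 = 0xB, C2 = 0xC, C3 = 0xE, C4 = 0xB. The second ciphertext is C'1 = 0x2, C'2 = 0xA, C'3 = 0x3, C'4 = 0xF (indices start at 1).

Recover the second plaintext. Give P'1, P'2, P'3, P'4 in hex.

In OFB with a reused IV, both messages share the same keystream S_i, so C_i ⊕ C'_i = P_i ⊕ P'_i and thus P'_i = P_i ⊕ C_i ⊕ C'_i.
P'1: 0x0 ⊕ 0xB ⊕ 0x2 = 0x9.
P'2: 0xE ⊕ 0xC ⊕ 0xA = 0x8.
P'3: 0x7 ⊕ 0xE ⊕ 0x3 = 0xA.
P'4: 0xB ⊕ 0xB ⊕ 0xF = 0xF.

P'1 = 0x9, P'2 = 0x8, P'3 = 0xA, P'4 = 0xF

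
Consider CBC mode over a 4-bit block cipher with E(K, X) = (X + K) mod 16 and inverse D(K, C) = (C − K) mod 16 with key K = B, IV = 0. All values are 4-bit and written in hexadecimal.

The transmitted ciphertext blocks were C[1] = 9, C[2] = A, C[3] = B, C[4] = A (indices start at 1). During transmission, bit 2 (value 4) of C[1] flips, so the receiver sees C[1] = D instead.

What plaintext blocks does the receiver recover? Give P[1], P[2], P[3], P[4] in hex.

CBC decryption: P_i = D(K, C_i) ⊕ C_{i−1}, with C_{0} = IV.
Only C[1] changed, to D. In CBC, a change in C_i garbles P_i and flips the same bit in P_{i+1}. Decrypting the received ciphertext:
P[1]: D(K, D) = 2; 2 ⊕ 0 = 2.
P[2]: D(K, A) = F; F ⊕ D = 2.
P[3]: D(K, B) = 0; 0 ⊕ A = A.
P[4]: D(K, A) = F; F ⊕ B = 4.
Blocks that differ from the original plaintext: P[1], P[2].

P[1] = 2, P[2] = 2, P[3] = A, P[4] = 4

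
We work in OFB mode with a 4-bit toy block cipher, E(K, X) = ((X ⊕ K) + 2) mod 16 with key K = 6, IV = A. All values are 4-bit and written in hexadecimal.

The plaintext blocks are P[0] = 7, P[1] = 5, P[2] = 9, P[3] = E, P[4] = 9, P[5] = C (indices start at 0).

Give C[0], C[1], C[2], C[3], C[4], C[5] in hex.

C[0] = 9, C[1] = F, C[2] = 7, C[3] = 4, C[4] = 7, C[5] = 6

OFB encryption: S_i = E(K, S_{i−1}) with S_{−1} = IV; C_i = P_i ⊕ S_i.
C[0]: S = E(K, A) = E; 7 ⊕ E = 9.
C[1]: S = E(K, E) = A; 5 ⊕ A = F.
C[2]: S = E(K, A) = E; 9 ⊕ E = 7.
C[3]: S = E(K, E) = A; E ⊕ A = 4.
C[4]: S = E(K, A) = E; 9 ⊕ E = 7.
C[5]: S = E(K, E) = A; C ⊕ A = 6.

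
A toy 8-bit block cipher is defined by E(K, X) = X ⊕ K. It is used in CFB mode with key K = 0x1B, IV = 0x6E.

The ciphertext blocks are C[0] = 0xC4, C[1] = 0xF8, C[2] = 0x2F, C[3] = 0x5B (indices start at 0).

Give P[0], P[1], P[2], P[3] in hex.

P[0] = 0xB1, P[1] = 0x27, P[2] = 0xCC, P[3] = 0x6F

CFB decryption: P_i = C_i ⊕ E(K, C_{i−1}), with C_{−1} = IV.
P[0]: E(K, 0x6E) = 0x75; 0xC4 ⊕ 0x75 = 0xB1.
P[1]: E(K, 0xC4) = 0xDF; 0xF8 ⊕ 0xDF = 0x27.
P[2]: E(K, 0xF8) = 0xE3; 0x2F ⊕ 0xE3 = 0xCC.
P[3]: E(K, 0x2F) = 0x34; 0x5B ⊕ 0x34 = 0x6F.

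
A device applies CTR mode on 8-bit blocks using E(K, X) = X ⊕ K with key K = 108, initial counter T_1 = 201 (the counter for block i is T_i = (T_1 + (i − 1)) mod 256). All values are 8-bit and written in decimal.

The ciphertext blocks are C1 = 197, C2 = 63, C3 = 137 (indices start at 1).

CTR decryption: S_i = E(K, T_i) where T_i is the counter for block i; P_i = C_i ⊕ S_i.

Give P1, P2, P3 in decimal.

P1: T = 201, S = E(K, T) = 165; 197 ⊕ 165 = 96.
P2: T = 202, S = E(K, T) = 166; 63 ⊕ 166 = 153.
P3: T = 203, S = E(K, T) = 167; 137 ⊕ 167 = 46.

P1 = 96, P2 = 153, P3 = 46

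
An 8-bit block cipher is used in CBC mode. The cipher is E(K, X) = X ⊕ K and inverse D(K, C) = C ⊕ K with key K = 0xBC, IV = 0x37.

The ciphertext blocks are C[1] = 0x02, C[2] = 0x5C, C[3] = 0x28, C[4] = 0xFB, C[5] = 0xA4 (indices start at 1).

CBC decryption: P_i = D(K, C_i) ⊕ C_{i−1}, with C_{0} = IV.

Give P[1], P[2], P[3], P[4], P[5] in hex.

P[1]: D(K, 0x02) = 0xBE; 0xBE ⊕ 0x37 = 0x89.
P[2]: D(K, 0x5C) = 0xE0; 0xE0 ⊕ 0x02 = 0xE2.
P[3]: D(K, 0x28) = 0x94; 0x94 ⊕ 0x5C = 0xC8.
P[4]: D(K, 0xFB) = 0x47; 0x47 ⊕ 0x28 = 0x6F.
P[5]: D(K, 0xA4) = 0x18; 0x18 ⊕ 0xFB = 0xE3.

P[1] = 0x89, P[2] = 0xE2, P[3] = 0xC8, P[4] = 0x6F, P[5] = 0xE3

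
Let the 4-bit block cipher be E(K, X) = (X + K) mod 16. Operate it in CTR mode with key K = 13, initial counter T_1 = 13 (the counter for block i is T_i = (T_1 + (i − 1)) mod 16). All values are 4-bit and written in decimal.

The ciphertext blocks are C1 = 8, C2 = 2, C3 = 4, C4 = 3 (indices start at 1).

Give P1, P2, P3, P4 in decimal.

P1 = 2, P2 = 9, P3 = 8, P4 = 14

CTR decryption: S_i = E(K, T_i) where T_i is the counter for block i; P_i = C_i ⊕ S_i.
P1: T = 13, S = E(K, T) = 10; 8 ⊕ 10 = 2.
P2: T = 14, S = E(K, T) = 11; 2 ⊕ 11 = 9.
P3: T = 15, S = E(K, T) = 12; 4 ⊕ 12 = 8.
P4: T = 0, S = E(K, T) = 13; 3 ⊕ 13 = 14.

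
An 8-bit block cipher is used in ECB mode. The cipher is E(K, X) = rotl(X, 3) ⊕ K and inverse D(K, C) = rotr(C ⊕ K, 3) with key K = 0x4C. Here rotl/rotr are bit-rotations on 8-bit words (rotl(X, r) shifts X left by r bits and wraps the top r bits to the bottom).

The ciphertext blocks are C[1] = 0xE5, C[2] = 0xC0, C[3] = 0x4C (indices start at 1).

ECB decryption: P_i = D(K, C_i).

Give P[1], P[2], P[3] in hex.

P[1] = 0x35, P[2] = 0x91, P[3] = 0x00

P[1]: D(K, 0xE5) = 0x35.
P[2]: D(K, 0xC0) = 0x91.
P[3]: D(K, 0x4C) = 0x00.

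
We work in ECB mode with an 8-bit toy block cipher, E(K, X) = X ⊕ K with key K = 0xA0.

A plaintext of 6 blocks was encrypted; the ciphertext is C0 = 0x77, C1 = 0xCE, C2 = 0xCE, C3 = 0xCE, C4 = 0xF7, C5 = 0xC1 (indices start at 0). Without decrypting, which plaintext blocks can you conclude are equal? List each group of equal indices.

P1 = P2 = P3

ECB encrypts each block independently with the same key, so equal ciphertext blocks imply equal plaintext blocks.
C1 = C2 = C3 = 0xCE, so P1 = P2 = P3.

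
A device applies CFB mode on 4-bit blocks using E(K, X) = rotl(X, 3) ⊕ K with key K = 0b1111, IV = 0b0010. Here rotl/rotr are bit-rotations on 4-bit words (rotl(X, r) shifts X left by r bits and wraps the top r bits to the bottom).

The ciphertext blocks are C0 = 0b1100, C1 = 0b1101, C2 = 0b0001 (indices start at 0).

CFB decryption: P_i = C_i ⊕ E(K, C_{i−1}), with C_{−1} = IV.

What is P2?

P2 = 0b0000

P2: E(K, 0b1101) = 0b0001; 0b0001 ⊕ 0b0001 = 0b0000.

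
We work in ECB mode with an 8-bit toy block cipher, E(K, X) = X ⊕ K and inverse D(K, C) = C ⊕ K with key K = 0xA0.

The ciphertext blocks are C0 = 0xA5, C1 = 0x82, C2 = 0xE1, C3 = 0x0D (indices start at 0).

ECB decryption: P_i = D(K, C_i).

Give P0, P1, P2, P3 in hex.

P0 = 0x05, P1 = 0x22, P2 = 0x41, P3 = 0xAD

P0: D(K, 0xA5) = 0x05.
P1: D(K, 0x82) = 0x22.
P2: D(K, 0xE1) = 0x41.
P3: D(K, 0x0D) = 0xAD.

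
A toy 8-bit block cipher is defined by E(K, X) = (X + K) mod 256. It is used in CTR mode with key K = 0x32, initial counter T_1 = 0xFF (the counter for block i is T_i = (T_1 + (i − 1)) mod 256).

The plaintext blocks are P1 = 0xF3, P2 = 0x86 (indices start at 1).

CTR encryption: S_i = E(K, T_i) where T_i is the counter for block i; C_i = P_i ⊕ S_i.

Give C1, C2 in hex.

C1: T = 0xFF, S = E(K, T) = 0x31; 0xF3 ⊕ 0x31 = 0xC2.
C2: T = 0x00, S = E(K, T) = 0x32; 0x86 ⊕ 0x32 = 0xB4.

C1 = 0xC2, C2 = 0xB4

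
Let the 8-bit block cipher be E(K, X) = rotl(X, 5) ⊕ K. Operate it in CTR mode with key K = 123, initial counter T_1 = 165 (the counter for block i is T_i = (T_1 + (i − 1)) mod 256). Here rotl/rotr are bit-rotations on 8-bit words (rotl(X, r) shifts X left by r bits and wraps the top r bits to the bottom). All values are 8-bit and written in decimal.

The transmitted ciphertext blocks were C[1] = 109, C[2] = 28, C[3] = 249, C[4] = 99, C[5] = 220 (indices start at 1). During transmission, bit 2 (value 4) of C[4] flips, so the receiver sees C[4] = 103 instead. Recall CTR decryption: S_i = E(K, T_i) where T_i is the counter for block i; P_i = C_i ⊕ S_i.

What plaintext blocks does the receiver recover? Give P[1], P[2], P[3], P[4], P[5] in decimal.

Only C[4] changed, to 103. In CTR, a change in C_i flips the same bit in P_i only; the keystream is unaffected. Decrypting the received ciphertext:
P[1]: T = 165, S = E(K, T) = 207; 109 ⊕ 207 = 162.
P[2]: T = 166, S = E(K, T) = 175; 28 ⊕ 175 = 179.
P[3]: T = 167, S = E(K, T) = 143; 249 ⊕ 143 = 118.
P[4]: T = 168, S = E(K, T) = 110; 103 ⊕ 110 = 9.
P[5]: T = 169, S = E(K, T) = 78; 220 ⊕ 78 = 146.
Blocks that differ from the original plaintext: P[4].

P[1] = 162, P[2] = 179, P[3] = 118, P[4] = 9, P[5] = 146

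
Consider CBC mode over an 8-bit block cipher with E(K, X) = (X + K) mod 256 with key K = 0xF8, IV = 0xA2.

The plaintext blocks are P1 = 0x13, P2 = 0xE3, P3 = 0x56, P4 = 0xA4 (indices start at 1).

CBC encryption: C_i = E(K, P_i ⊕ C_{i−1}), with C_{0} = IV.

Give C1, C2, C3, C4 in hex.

C1: P1 ⊕ 0xA2 = 0xB1; E(K, 0xB1) = 0xA9.
C2: P2 ⊕ 0xA9 = 0x4A; E(K, 0x4A) = 0x42.
C3: P3 ⊕ 0x42 = 0x14; E(K, 0x14) = 0x0C.
C4: P4 ⊕ 0x0C = 0xA8; E(K, 0xA8) = 0xA0.

C1 = 0xA9, C2 = 0x42, C3 = 0x0C, C4 = 0xA0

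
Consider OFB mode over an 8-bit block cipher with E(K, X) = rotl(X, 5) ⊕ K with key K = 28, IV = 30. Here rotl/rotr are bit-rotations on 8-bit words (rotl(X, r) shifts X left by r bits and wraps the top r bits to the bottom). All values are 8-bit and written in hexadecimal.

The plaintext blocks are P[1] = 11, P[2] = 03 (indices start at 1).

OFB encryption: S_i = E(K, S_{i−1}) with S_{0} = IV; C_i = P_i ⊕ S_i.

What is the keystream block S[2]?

C[1]: S = E(K, 30) = 2E; 11 ⊕ 2E = 3F.
C[2]: S = E(K, 2E) = ED; 03 ⊕ ED = EE.
So S[2] = ED.

ED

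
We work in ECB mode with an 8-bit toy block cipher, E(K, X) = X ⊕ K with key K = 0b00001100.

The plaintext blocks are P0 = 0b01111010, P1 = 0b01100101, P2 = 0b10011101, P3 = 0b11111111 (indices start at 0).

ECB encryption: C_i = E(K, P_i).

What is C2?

C2 = 0b10010001

C2: E(K, 0b10011101) = 0b10010001.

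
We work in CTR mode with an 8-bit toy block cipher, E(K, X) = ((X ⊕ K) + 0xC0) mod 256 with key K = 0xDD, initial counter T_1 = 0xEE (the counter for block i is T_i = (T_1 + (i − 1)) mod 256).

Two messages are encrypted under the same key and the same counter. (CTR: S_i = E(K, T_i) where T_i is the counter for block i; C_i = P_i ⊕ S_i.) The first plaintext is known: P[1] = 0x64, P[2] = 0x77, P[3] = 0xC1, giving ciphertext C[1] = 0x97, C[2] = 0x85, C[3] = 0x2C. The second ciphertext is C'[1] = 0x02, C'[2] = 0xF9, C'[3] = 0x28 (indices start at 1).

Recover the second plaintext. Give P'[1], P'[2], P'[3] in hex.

In CTR with a reused counter, both messages share the same keystream S_i, so C_i ⊕ C'_i = P_i ⊕ P'_i and thus P'_i = P_i ⊕ C_i ⊕ C'_i.
P'[1]: 0x64 ⊕ 0x97 ⊕ 0x02 = 0xF1.
P'[2]: 0x77 ⊕ 0x85 ⊕ 0xF9 = 0x0B.
P'[3]: 0xC1 ⊕ 0x2C ⊕ 0x28 = 0xC5.

P'[1] = 0xF1, P'[2] = 0x0B, P'[3] = 0xC5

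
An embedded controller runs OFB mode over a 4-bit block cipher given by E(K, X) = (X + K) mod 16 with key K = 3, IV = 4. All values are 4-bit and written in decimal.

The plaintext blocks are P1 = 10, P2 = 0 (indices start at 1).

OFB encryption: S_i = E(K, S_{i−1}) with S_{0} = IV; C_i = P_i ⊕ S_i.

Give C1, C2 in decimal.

C1 = 13, C2 = 10

C1: S = E(K, 4) = 7; 10 ⊕ 7 = 13.
C2: S = E(K, 7) = 10; 0 ⊕ 10 = 10.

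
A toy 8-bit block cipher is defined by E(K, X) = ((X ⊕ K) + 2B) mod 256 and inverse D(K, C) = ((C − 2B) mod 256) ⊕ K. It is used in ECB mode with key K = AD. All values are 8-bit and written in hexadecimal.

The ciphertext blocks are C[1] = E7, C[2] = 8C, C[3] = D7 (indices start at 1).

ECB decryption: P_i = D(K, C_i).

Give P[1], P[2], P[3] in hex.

P[1] = 11, P[2] = CC, P[3] = 01

P[1]: D(K, E7) = 11.
P[2]: D(K, 8C) = CC.
P[3]: D(K, D7) = 01.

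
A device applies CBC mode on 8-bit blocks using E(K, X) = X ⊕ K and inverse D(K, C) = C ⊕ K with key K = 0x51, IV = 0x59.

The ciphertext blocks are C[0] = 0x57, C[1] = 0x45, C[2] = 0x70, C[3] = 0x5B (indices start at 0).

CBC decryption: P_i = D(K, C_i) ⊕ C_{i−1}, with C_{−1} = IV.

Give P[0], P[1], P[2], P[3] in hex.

P[0]: D(K, 0x57) = 0x06; 0x06 ⊕ 0x59 = 0x5F.
P[1]: D(K, 0x45) = 0x14; 0x14 ⊕ 0x57 = 0x43.
P[2]: D(K, 0x70) = 0x21; 0x21 ⊕ 0x45 = 0x64.
P[3]: D(K, 0x5B) = 0x0A; 0x0A ⊕ 0x70 = 0x7A.

P[0] = 0x5F, P[1] = 0x43, P[2] = 0x64, P[3] = 0x7A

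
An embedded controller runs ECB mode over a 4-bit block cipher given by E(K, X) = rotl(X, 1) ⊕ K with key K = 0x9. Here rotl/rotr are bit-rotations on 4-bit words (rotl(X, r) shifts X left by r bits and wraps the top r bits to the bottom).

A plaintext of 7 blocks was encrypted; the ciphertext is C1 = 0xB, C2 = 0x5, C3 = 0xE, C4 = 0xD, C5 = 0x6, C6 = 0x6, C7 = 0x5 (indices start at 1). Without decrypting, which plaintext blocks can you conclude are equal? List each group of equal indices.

P2 = P7; P5 = P6

ECB encrypts each block independently with the same key, so equal ciphertext blocks imply equal plaintext blocks.
C2 = C7 = 0x5, so P2 = P7.
C5 = C6 = 0x6, so P5 = P6.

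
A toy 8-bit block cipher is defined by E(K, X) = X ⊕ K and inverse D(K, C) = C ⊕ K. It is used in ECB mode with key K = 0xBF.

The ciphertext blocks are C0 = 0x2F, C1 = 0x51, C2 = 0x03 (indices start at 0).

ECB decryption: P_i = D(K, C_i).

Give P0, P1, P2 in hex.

P0 = 0x90, P1 = 0xEE, P2 = 0xBC

P0: D(K, 0x2F) = 0x90.
P1: D(K, 0x51) = 0xEE.
P2: D(K, 0x03) = 0xBC.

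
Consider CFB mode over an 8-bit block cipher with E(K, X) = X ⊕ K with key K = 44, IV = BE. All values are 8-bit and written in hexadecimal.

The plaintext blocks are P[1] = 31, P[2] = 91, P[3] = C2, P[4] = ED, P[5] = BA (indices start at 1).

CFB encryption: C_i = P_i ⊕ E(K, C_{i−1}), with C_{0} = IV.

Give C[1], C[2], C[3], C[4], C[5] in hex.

C[1] = CB, C[2] = 1E, C[3] = 98, C[4] = 31, C[5] = CF

C[1]: E(K, BE) = FA; 31 ⊕ FA = CB.
C[2]: E(K, CB) = 8F; 91 ⊕ 8F = 1E.
C[3]: E(K, 1E) = 5A; C2 ⊕ 5A = 98.
C[4]: E(K, 98) = DC; ED ⊕ DC = 31.
C[5]: E(K, 31) = 75; BA ⊕ 75 = CF.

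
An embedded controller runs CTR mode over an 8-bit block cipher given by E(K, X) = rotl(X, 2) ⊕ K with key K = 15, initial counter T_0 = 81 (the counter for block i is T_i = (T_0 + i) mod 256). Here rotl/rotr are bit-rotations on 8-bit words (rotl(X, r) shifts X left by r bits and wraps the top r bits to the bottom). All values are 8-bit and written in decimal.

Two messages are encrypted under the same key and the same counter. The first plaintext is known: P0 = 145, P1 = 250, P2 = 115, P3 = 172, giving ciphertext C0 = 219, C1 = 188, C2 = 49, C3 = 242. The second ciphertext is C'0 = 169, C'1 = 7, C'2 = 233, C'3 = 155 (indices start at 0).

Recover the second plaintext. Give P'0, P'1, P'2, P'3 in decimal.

In CTR with a reused counter, both messages share the same keystream S_i, so C_i ⊕ C'_i = P_i ⊕ P'_i and thus P'_i = P_i ⊕ C_i ⊕ C'_i.
P'0: 145 ⊕ 219 ⊕ 169 = 227.
P'1: 250 ⊕ 188 ⊕ 7 = 65.
P'2: 115 ⊕ 49 ⊕ 233 = 171.
P'3: 172 ⊕ 242 ⊕ 155 = 197.

P'0 = 227, P'1 = 65, P'2 = 171, P'3 = 197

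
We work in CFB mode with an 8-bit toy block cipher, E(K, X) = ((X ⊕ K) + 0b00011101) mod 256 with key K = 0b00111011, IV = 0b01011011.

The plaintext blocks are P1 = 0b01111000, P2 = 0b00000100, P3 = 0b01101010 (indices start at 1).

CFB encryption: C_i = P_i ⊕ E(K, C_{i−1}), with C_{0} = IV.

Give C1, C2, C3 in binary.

C1 = 0b00000101, C2 = 0b01011111, C3 = 0b11101011

C1: E(K, 0b01011011) = 0b01111101; 0b01111000 ⊕ 0b01111101 = 0b00000101.
C2: E(K, 0b00000101) = 0b01011011; 0b00000100 ⊕ 0b01011011 = 0b01011111.
C3: E(K, 0b01011111) = 0b10000001; 0b01101010 ⊕ 0b10000001 = 0b11101011.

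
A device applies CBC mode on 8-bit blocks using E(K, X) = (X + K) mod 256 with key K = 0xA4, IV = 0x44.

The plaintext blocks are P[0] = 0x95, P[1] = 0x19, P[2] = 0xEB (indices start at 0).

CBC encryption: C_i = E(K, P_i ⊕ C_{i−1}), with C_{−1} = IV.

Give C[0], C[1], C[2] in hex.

C[0]: P[0] ⊕ 0x44 = 0xD1; E(K, 0xD1) = 0x75.
C[1]: P[1] ⊕ 0x75 = 0x6C; E(K, 0x6C) = 0x10.
C[2]: P[2] ⊕ 0x10 = 0xFB; E(K, 0xFB) = 0x9F.

C[0] = 0x75, C[1] = 0x10, C[2] = 0x9F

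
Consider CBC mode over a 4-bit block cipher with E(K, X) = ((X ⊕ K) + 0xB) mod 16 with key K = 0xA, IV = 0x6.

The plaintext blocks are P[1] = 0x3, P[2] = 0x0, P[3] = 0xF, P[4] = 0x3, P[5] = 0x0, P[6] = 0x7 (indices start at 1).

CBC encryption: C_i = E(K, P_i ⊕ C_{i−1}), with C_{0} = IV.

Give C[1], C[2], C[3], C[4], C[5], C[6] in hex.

C[1] = 0xA, C[2] = 0xB, C[3] = 0x9, C[4] = 0xB, C[5] = 0xC, C[6] = 0xC

C[1]: P[1] ⊕ 0x6 = 0x5; E(K, 0x5) = 0xA.
C[2]: P[2] ⊕ 0xA = 0xA; E(K, 0xA) = 0xB.
C[3]: P[3] ⊕ 0xB = 0x4; E(K, 0x4) = 0x9.
C[4]: P[4] ⊕ 0x9 = 0xA; E(K, 0xA) = 0xB.
C[5]: P[5] ⊕ 0xB = 0xB; E(K, 0xB) = 0xC.
C[6]: P[6] ⊕ 0xC = 0xB; E(K, 0xB) = 0xC.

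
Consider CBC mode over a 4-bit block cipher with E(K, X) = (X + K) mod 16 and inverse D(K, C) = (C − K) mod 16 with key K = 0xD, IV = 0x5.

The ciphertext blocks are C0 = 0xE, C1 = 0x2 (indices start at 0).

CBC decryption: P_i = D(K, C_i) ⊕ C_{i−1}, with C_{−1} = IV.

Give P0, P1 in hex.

P0 = 0x4, P1 = 0xB

P0: D(K, 0xE) = 0x1; 0x1 ⊕ 0x5 = 0x4.
P1: D(K, 0x2) = 0x5; 0x5 ⊕ 0xE = 0xB.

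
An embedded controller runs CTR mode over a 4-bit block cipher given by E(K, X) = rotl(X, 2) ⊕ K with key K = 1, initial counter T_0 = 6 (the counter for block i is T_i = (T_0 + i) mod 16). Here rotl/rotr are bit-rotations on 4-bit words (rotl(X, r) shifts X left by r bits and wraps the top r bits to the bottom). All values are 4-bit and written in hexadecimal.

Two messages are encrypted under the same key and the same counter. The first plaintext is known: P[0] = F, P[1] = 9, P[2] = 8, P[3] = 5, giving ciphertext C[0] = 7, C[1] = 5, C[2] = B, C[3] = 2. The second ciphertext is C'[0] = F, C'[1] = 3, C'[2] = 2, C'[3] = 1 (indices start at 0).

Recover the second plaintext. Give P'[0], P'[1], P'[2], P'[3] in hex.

In CTR with a reused counter, both messages share the same keystream S_i, so C_i ⊕ C'_i = P_i ⊕ P'_i and thus P'_i = P_i ⊕ C_i ⊕ C'_i.
P'[0]: F ⊕ 7 ⊕ F = 7.
P'[1]: 9 ⊕ 5 ⊕ 3 = F.
P'[2]: 8 ⊕ B ⊕ 2 = 1.
P'[3]: 5 ⊕ 2 ⊕ 1 = 6.

P'[0] = 7, P'[1] = F, P'[2] = 1, P'[3] = 6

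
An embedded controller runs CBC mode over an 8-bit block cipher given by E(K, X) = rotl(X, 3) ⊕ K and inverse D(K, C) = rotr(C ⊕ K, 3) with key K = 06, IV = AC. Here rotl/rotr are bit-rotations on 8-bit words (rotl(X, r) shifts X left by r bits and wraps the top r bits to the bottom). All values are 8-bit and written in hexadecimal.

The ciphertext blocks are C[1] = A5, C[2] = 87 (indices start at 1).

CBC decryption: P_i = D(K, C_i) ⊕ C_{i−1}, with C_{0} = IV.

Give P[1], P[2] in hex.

P[1]: D(K, A5) = 74; 74 ⊕ AC = D8.
P[2]: D(K, 87) = 30; 30 ⊕ A5 = 95.

P[1] = D8, P[2] = 95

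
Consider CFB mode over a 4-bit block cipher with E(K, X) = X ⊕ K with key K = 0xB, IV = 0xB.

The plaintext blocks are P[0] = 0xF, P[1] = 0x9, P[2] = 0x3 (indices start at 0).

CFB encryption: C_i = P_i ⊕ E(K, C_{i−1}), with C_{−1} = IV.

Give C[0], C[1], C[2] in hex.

C[0] = 0xF, C[1] = 0xD, C[2] = 0x5

C[0]: E(K, 0xB) = 0x0; 0xF ⊕ 0x0 = 0xF.
C[1]: E(K, 0xF) = 0x4; 0x9 ⊕ 0x4 = 0xD.
C[2]: E(K, 0xD) = 0x6; 0x3 ⊕ 0x6 = 0x5.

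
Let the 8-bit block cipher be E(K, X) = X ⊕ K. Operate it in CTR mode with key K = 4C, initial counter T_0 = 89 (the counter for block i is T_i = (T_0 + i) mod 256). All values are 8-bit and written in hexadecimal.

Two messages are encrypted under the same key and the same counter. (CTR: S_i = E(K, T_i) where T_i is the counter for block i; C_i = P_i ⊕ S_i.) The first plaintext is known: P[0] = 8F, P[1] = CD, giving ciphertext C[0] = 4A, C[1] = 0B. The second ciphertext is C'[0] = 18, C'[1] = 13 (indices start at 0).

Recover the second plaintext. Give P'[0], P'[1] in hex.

P'[0] = DD, P'[1] = D5

In CTR with a reused counter, both messages share the same keystream S_i, so C_i ⊕ C'_i = P_i ⊕ P'_i and thus P'_i = P_i ⊕ C_i ⊕ C'_i.
P'[0]: 8F ⊕ 4A ⊕ 18 = DD.
P'[1]: CD ⊕ 0B ⊕ 13 = D5.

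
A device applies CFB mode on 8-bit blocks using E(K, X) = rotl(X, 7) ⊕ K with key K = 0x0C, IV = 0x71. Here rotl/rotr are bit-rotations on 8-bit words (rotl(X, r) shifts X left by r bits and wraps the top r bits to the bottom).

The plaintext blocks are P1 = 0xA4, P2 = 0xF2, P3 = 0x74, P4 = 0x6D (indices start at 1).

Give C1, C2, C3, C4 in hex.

C1 = 0x10, C2 = 0xF6, C3 = 0x03, C4 = 0xE0

CFB encryption: C_i = P_i ⊕ E(K, C_{i−1}), with C_{0} = IV.
C1: E(K, 0x71) = 0xB4; 0xA4 ⊕ 0xB4 = 0x10.
C2: E(K, 0x10) = 0x04; 0xF2 ⊕ 0x04 = 0xF6.
C3: E(K, 0xF6) = 0x77; 0x74 ⊕ 0x77 = 0x03.
C4: E(K, 0x03) = 0x8D; 0x6D ⊕ 0x8D = 0xE0.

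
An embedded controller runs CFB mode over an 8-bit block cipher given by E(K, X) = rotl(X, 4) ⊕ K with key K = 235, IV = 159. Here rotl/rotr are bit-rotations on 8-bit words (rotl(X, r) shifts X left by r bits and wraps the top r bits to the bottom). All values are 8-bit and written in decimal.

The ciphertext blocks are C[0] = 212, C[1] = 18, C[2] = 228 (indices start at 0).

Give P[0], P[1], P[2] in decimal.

CFB decryption: P_i = C_i ⊕ E(K, C_{i−1}), with C_{−1} = IV.
P[0]: E(K, 159) = 18; 212 ⊕ 18 = 198.
P[1]: E(K, 212) = 166; 18 ⊕ 166 = 180.
P[2]: E(K, 18) = 202; 228 ⊕ 202 = 46.

P[0] = 198, P[1] = 180, P[2] = 46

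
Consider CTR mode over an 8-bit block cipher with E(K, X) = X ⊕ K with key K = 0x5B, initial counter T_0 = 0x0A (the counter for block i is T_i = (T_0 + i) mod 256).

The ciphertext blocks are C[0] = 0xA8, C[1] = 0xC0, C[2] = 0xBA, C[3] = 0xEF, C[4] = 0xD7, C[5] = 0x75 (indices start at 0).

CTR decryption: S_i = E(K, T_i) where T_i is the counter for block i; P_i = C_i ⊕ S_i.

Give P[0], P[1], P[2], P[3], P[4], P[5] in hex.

P[0] = 0xF9, P[1] = 0x90, P[2] = 0xED, P[3] = 0xB9, P[4] = 0x82, P[5] = 0x21

P[0]: T = 0x0A, S = E(K, T) = 0x51; 0xA8 ⊕ 0x51 = 0xF9.
P[1]: T = 0x0B, S = E(K, T) = 0x50; 0xC0 ⊕ 0x50 = 0x90.
P[2]: T = 0x0C, S = E(K, T) = 0x57; 0xBA ⊕ 0x57 = 0xED.
P[3]: T = 0x0D, S = E(K, T) = 0x56; 0xEF ⊕ 0x56 = 0xB9.
P[4]: T = 0x0E, S = E(K, T) = 0x55; 0xD7 ⊕ 0x55 = 0x82.
P[5]: T = 0x0F, S = E(K, T) = 0x54; 0x75 ⊕ 0x54 = 0x21.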